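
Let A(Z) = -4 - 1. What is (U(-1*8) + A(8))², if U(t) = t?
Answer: 169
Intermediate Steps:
A(Z) = -5
(U(-1*8) + A(8))² = (-1*8 - 5)² = (-8 - 5)² = (-13)² = 169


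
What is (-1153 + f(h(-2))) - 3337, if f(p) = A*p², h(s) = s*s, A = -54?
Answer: -5354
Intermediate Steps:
h(s) = s²
f(p) = -54*p²
(-1153 + f(h(-2))) - 3337 = (-1153 - 54*((-2)²)²) - 3337 = (-1153 - 54*4²) - 3337 = (-1153 - 54*16) - 3337 = (-1153 - 864) - 3337 = -2017 - 3337 = -5354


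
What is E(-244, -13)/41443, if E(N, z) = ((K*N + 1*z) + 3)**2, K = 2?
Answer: 248004/41443 ≈ 5.9842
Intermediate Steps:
E(N, z) = (3 + z + 2*N)**2 (E(N, z) = ((2*N + 1*z) + 3)**2 = ((2*N + z) + 3)**2 = ((z + 2*N) + 3)**2 = (3 + z + 2*N)**2)
E(-244, -13)/41443 = (3 - 13 + 2*(-244))**2/41443 = (3 - 13 - 488)**2*(1/41443) = (-498)**2*(1/41443) = 248004*(1/41443) = 248004/41443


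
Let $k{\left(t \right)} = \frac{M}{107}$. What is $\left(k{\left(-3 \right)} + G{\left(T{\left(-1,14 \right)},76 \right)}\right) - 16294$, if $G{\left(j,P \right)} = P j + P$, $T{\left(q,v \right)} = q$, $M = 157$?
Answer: $- \frac{1743301}{107} \approx -16293.0$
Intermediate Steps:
$G{\left(j,P \right)} = P + P j$
$k{\left(t \right)} = \frac{157}{107}$
$\left(k{\left(-3 \right)} + G{\left(T{\left(-1,14 \right)},76 \right)}\right) - 16294 = \left(\frac{157}{107} + 76 \left(1 - 1\right)\right) - 16294 = \left(\frac{157}{107} + 76 \cdot 0\right) - 16294 = \left(\frac{157}{107} + 0\right) - 16294 = \frac{157}{107} - 16294 = - \frac{1743301}{107}$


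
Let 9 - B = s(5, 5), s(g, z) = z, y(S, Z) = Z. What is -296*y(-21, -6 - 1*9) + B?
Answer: 4444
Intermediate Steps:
B = 4 (B = 9 - 1*5 = 9 - 5 = 4)
-296*y(-21, -6 - 1*9) + B = -296*(-6 - 1*9) + 4 = -296*(-6 - 9) + 4 = -296*(-15) + 4 = 4440 + 4 = 4444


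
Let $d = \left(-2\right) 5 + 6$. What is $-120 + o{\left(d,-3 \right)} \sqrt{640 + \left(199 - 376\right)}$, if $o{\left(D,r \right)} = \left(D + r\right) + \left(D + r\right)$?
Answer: $-120 - 14 \sqrt{463} \approx -421.24$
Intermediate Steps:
$d = -4$ ($d = -10 + 6 = -4$)
$o{\left(D,r \right)} = 2 D + 2 r$
$-120 + o{\left(d,-3 \right)} \sqrt{640 + \left(199 - 376\right)} = -120 + \left(2 \left(-4\right) + 2 \left(-3\right)\right) \sqrt{640 + \left(199 - 376\right)} = -120 + \left(-8 - 6\right) \sqrt{640 + \left(199 - 376\right)} = -120 - 14 \sqrt{640 - 177} = -120 - 14 \sqrt{463}$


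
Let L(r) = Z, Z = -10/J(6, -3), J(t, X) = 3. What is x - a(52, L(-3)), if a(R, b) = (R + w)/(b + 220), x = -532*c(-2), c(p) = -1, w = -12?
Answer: 34568/65 ≈ 531.82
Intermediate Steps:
Z = -10/3 ≈ -3.3333
x = 532 (x = -532*(-1) = 532)
L(r) = -10/3
a(R, b) = (-12 + R)/(220 + b) (a(R, b) = (R - 12)/(b + 220) = (-12 + R)/(220 + b))
x - a(52, L(-3)) = 532 - (-12 + 52)/(220 - 10/3) = 532 - 40/650/3 = 532 - 3*40/650 = 532 - 1*12/65 = 532 - 12/65 = 34568/65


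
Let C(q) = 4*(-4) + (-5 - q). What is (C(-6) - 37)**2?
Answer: 2704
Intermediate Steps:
C(q) = -21 - q (C(q) = -16 + (-5 - q) = -21 - q)
(C(-6) - 37)**2 = ((-21 - 1*(-6)) - 37)**2 = ((-21 + 6) - 37)**2 = (-15 - 37)**2 = (-52)**2 = 2704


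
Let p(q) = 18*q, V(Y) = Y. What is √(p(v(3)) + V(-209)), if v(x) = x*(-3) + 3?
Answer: I*√317 ≈ 17.805*I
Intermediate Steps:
v(x) = 3 - 3*x (v(x) = -3*x + 3 = 3 - 3*x)
√(p(v(3)) + V(-209)) = √(18*(3 - 3*3) - 209) = √(18*(3 - 9) - 209) = √(18*(-6) - 209) = √(-108 - 209) = √(-317) = I*√317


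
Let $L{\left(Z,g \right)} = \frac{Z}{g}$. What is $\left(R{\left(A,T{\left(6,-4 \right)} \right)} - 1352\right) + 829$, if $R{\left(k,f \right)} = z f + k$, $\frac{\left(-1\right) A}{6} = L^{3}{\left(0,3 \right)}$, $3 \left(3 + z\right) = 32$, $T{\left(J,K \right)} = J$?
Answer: $-477$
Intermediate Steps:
$z = \frac{23}{3}$ ($z = -3 + \frac{1}{3} \cdot 32 = -3 + \frac{32}{3} = \frac{23}{3} \approx 7.6667$)
$A = 0$ ($A = - 6 \left(\frac{0}{3}\right)^{3} = - 6 \left(0 \cdot \frac{1}{3}\right)^{3} = - 6 \cdot 0^{3} = \left(-6\right) 0 = 0$)
$R{\left(k,f \right)} = k + \frac{23 f}{3}$ ($R{\left(k,f \right)} = \frac{23 f}{3} + k = k + \frac{23 f}{3}$)
$\left(R{\left(A,T{\left(6,-4 \right)} \right)} - 1352\right) + 829 = \left(\left(0 + \frac{23}{3} \cdot 6\right) - 1352\right) + 829 = \left(\left(0 + 46\right) - 1352\right) + 829 = \left(46 - 1352\right) + 829 = -1306 + 829 = -477$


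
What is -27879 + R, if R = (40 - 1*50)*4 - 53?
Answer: -27972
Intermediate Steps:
R = -93 (R = (40 - 50)*4 - 53 = -10*4 - 53 = -40 - 53 = -93)
-27879 + R = -27879 - 93 = -27972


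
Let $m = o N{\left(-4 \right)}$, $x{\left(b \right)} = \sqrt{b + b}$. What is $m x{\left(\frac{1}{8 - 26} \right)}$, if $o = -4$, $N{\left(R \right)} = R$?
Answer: $\frac{16 i}{3} \approx 5.3333 i$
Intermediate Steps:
$x{\left(b \right)} = \sqrt{2} \sqrt{b}$ ($x{\left(b \right)} = \sqrt{2 b} = \sqrt{2} \sqrt{b}$)
$m = 16$ ($m = \left(-4\right) \left(-4\right) = 16$)
$m x{\left(\frac{1}{8 - 26} \right)} = 16 \sqrt{2} \sqrt{\frac{1}{8 - 26}} = 16 \sqrt{2} \sqrt{\frac{1}{-18}} = 16 \sqrt{2} \sqrt{- \frac{1}{18}} = 16 \sqrt{2} \frac{i \sqrt{2}}{6} = 16 \frac{i}{3} = \frac{16 i}{3}$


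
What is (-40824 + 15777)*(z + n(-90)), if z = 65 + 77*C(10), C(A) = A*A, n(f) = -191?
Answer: -189705978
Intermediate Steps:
C(A) = A**2
z = 7765 (z = 65 + 77*10**2 = 65 + 77*100 = 65 + 7700 = 7765)
(-40824 + 15777)*(z + n(-90)) = (-40824 + 15777)*(7765 - 191) = -25047*7574 = -189705978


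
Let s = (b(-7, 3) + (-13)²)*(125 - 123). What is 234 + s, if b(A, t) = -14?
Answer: 544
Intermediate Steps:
s = 310 (s = (-14 + (-13)²)*(125 - 123) = (-14 + 169)*2 = 155*2 = 310)
234 + s = 234 + 310 = 544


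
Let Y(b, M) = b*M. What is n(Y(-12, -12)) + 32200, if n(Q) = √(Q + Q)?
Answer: 32200 + 12*√2 ≈ 32217.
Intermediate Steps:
Y(b, M) = M*b
n(Q) = √2*√Q (n(Q) = √(2*Q) = √2*√Q)
n(Y(-12, -12)) + 32200 = √2*√(-12*(-12)) + 32200 = √2*√144 + 32200 = √2*12 + 32200 = 12*√2 + 32200 = 32200 + 12*√2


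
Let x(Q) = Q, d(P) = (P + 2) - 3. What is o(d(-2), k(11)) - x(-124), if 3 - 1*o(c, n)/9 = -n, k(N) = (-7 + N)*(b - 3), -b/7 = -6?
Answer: 1555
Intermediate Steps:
b = 42 (b = -7*(-6) = 42)
k(N) = -273 + 39*N (k(N) = (-7 + N)*(42 - 3) = (-7 + N)*39 = -273 + 39*N)
d(P) = -1 + P (d(P) = (2 + P) - 3 = -1 + P)
o(c, n) = 27 + 9*n (o(c, n) = 27 - (-9)*n = 27 + 9*n)
o(d(-2), k(11)) - x(-124) = (27 + 9*(-273 + 39*11)) - 1*(-124) = (27 + 9*(-273 + 429)) + 124 = (27 + 9*156) + 124 = (27 + 1404) + 124 = 1431 + 124 = 1555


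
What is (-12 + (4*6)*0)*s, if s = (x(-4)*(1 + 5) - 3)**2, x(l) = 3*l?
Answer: -67500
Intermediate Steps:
s = 5625 (s = ((3*(-4))*(1 + 5) - 3)**2 = (-12*6 - 3)**2 = (-72 - 3)**2 = (-75)**2 = 5625)
(-12 + (4*6)*0)*s = (-12 + (4*6)*0)*5625 = (-12 + 24*0)*5625 = (-12 + 0)*5625 = -12*5625 = -67500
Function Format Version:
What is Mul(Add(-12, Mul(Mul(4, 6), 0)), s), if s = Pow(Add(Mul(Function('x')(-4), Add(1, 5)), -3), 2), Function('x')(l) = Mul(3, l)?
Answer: -67500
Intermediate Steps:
s = 5625 (s = Pow(Add(Mul(Mul(3, -4), Add(1, 5)), -3), 2) = Pow(Add(Mul(-12, 6), -3), 2) = Pow(Add(-72, -3), 2) = Pow(-75, 2) = 5625)
Mul(Add(-12, Mul(Mul(4, 6), 0)), s) = Mul(Add(-12, Mul(Mul(4, 6), 0)), 5625) = Mul(Add(-12, Mul(24, 0)), 5625) = Mul(Add(-12, 0), 5625) = Mul(-12, 5625) = -67500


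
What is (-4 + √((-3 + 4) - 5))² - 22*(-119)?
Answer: 2630 - 16*I ≈ 2630.0 - 16.0*I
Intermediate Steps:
(-4 + √((-3 + 4) - 5))² - 22*(-119) = (-4 + √(1 - 5))² + 2618 = (-4 + √(-4))² + 2618 = (-4 + 2*I)² + 2618 = 2618 + (-4 + 2*I)²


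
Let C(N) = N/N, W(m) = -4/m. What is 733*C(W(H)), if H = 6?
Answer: 733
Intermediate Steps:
C(N) = 1
733*C(W(H)) = 733*1 = 733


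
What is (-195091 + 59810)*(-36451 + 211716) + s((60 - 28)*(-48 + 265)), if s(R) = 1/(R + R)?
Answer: -329284819769919/13888 ≈ -2.3710e+10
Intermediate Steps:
s(R) = 1/(2*R)
(-195091 + 59810)*(-36451 + 211716) + s((60 - 28)*(-48 + 265)) = (-195091 + 59810)*(-36451 + 211716) + 1/(2*(((60 - 28)*(-48 + 265)))) = -135281*175265 + 1/(2*((32*217))) = -23710024465 + (½)/6944 = -23710024465 + (½)*(1/6944) = -23710024465 + 1/13888 = -329284819769919/13888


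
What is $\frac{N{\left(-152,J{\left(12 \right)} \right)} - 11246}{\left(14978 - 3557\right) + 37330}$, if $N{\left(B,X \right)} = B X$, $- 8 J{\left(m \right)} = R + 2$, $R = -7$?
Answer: $- \frac{11341}{48751} \approx -0.23263$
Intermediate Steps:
$J{\left(m \right)} = \frac{5}{8}$ ($J{\left(m \right)} = - \frac{-7 + 2}{8} = \left(- \frac{1}{8}\right) \left(-5\right) = \frac{5}{8}$)
$\frac{N{\left(-152,J{\left(12 \right)} \right)} - 11246}{\left(14978 - 3557\right) + 37330} = \frac{\left(-152\right) \frac{5}{8} - 11246}{\left(14978 - 3557\right) + 37330} = \frac{-95 - 11246}{11421 + 37330} = - \frac{11341}{48751}$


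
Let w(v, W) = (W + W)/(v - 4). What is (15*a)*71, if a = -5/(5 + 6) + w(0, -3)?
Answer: 24495/22 ≈ 1113.4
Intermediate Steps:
w(v, W) = 2*W/(-4 + v) (w(v, W) = (2*W)/(-4 + v) = 2*W/(-4 + v))
a = 23/22 (a = -5/(5 + 6) + 2*(-3)/(-4 + 0) = -5/11 + 2*(-3)/(-4) = (1/11)*(-5) + 2*(-3)*(-¼) = -5/11 + 3/2 = 23/22 ≈ 1.0455)
(15*a)*71 = (15*(23/22))*71 = (345/22)*71 = 24495/22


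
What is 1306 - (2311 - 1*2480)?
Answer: 1475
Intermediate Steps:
1306 - (2311 - 1*2480) = 1306 - (2311 - 2480) = 1306 - 1*(-169) = 1306 + 169 = 1475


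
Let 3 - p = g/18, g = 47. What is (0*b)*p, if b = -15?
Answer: 0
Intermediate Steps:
p = 7/18 (p = 3 - 47/18 = 7/18 ≈ 0.38889)
(0*b)*p = (0*(-15))*(7/18) = 0*(7/18) = 0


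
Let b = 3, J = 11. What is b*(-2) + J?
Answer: 5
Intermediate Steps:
b*(-2) + J = 3*(-2) + 11 = -6 + 11 = 5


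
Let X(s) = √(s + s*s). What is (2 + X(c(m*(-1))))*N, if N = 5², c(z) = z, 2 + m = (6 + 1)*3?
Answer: 50 + 75*√38 ≈ 512.33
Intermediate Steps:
m = 19 (m = -2 + (6 + 1)*3 = -2 + 7*3 = -2 + 21 = 19)
N = 25
X(s) = √(s + s²)
(2 + X(c(m*(-1))))*N = (2 + √((19*(-1))*(1 + 19*(-1))))*25 = (2 + √(-19*(1 - 19)))*25 = (2 + √(-19*(-18)))*25 = (2 + √342)*25 = (2 + 3*√38)*25 = 50 + 75*√38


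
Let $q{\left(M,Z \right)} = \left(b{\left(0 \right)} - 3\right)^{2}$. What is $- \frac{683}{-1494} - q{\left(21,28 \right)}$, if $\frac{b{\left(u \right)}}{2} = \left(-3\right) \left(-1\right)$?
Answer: $- \frac{12763}{1494} \approx -8.5428$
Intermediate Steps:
$b{\left(u \right)} = 6$ ($b{\left(u \right)} = 2 \left(\left(-3\right) \left(-1\right)\right) = 2 \cdot 3 = 6$)
$q{\left(M,Z \right)} = 9$ ($q{\left(M,Z \right)} = \left(6 - 3\right)^{2} = 3^{2} = 9$)
$- \frac{683}{-1494} - q{\left(21,28 \right)} = - \frac{683}{-1494} - 9 = \left(-683\right) \left(- \frac{1}{1494}\right) - 9 = \frac{683}{1494} - 9 = - \frac{12763}{1494}$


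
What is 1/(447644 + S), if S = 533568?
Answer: 1/981212 ≈ 1.0191e-6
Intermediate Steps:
1/(447644 + S) = 1/(447644 + 533568) = 1/981212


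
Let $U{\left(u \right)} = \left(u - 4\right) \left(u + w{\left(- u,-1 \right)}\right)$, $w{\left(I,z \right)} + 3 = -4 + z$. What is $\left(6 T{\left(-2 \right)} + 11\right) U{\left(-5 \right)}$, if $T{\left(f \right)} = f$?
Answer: $-117$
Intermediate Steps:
$w{\left(I,z \right)} = -7 + z$ ($w{\left(I,z \right)} = -3 + \left(-4 + z\right) = -7 + z$)
$U{\left(u \right)} = \left(-8 + u\right) \left(-4 + u\right)$ ($U{\left(u \right)} = \left(u - 4\right) \left(u - 8\right) = \left(-4 + u\right) \left(u - 8\right) = \left(-4 + u\right) \left(-8 + u\right) = \left(-8 + u\right) \left(-4 + u\right)$)
$\left(6 T{\left(-2 \right)} + 11\right) U{\left(-5 \right)} = \left(6 \left(-2\right) + 11\right) \left(32 + \left(-5\right)^{2} - -60\right) = \left(-12 + 11\right) \left(32 + 25 + 60\right) = \left(-1\right) 117 = -117$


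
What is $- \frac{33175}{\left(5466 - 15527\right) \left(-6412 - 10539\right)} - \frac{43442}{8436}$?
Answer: $- \frac{3704526395081}{719354638398} \approx -5.1498$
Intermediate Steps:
$- \frac{33175}{\left(5466 - 15527\right) \left(-6412 - 10539\right)} - \frac{43442}{8436} = - \frac{33175}{\left(-10061\right) \left(-16951\right)} - \frac{21721}{4218} = - \frac{33175}{170544011} - \frac{21721}{4218} = - \frac{3704526395081}{719354638398}$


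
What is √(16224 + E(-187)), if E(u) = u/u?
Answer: 5*√649 ≈ 127.38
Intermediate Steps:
E(u) = 1
√(16224 + E(-187)) = √(16224 + 1) = √16225 = 5*√649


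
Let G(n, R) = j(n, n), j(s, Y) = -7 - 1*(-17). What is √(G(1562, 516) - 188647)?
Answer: I*√188637 ≈ 434.32*I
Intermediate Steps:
j(s, Y) = 10 (j(s, Y) = -7 + 17 = 10)
G(n, R) = 10
√(G(1562, 516) - 188647) = √(10 - 188647) = √(-188637) = I*√188637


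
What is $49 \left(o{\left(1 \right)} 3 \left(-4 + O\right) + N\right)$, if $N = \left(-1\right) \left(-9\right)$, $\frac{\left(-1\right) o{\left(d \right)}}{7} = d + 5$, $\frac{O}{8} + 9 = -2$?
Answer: $568449$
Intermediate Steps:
$O = -88$ ($O = -72 + 8 \left(-2\right) = -72 - 16 = -88$)
$o{\left(d \right)} = -35 - 7 d$ ($o{\left(d \right)} = - 7 \left(d + 5\right) = - 7 \left(5 + d\right) = -35 - 7 d$)
$N = 9$
$49 \left(o{\left(1 \right)} 3 \left(-4 + O\right) + N\right) = 49 \left(\left(-35 - 7\right) 3 \left(-4 - 88\right) + 9\right) = 49 \left(\left(-35 - 7\right) 3 \left(-92\right) + 9\right) = 49 \left(\left(-42\right) 3 \left(-92\right) + 9\right) = 49 \left(\left(-126\right) \left(-92\right) + 9\right) = 49 \left(11592 + 9\right) = 49 \cdot 11601 = 568449$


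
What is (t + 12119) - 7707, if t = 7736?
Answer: 12148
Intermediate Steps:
(t + 12119) - 7707 = (7736 + 12119) - 7707 = 19855 - 7707 = 12148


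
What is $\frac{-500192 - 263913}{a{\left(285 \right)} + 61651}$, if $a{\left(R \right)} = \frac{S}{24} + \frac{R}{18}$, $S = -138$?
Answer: $- \frac{9169260}{739933} \approx -12.392$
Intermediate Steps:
$a{\left(R \right)} = - \frac{23}{4} + \frac{R}{18}$ ($a{\left(R \right)} = - \frac{138}{24} + \frac{R}{18} = \left(-138\right) \frac{1}{24} + R \frac{1}{18} = - \frac{23}{4} + \frac{R}{18}$)
$\frac{-500192 - 263913}{a{\left(285 \right)} + 61651} = \frac{-500192 - 263913}{\left(- \frac{23}{4} + \frac{1}{18} \cdot 285\right) + 61651} = - \frac{764105}{\left(- \frac{23}{4} + \frac{95}{6}\right) + 61651} = - \frac{764105}{\frac{121}{12} + 61651} = - \frac{764105}{\frac{739933}{12}} = \left(-764105\right) \frac{12}{739933} = - \frac{9169260}{739933}$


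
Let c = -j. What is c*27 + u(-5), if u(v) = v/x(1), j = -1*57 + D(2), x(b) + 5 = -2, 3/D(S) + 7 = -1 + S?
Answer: 21745/14 ≈ 1553.2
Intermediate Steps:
D(S) = 3/(-8 + S) (D(S) = 3/(-7 + (-1 + S)) = 3/(-8 + S))
x(b) = -7 (x(b) = -5 - 2 = -7)
j = -115/2 (j = -1*57 + 3/(-8 + 2) = -57 + 3/(-6) = -57 + 3*(-1/6) = -57 - 1/2 = -115/2 ≈ -57.500)
u(v) = -v/7 (u(v) = v/(-7) = v*(-1/7) = -v/7)
c = 115/2 (c = -1*(-115/2) = 115/2 ≈ 57.500)
c*27 + u(-5) = (115/2)*27 - 1/7*(-5) = 3105/2 + 5/7 = 21745/14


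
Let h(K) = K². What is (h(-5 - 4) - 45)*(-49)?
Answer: -1764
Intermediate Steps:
(h(-5 - 4) - 45)*(-49) = ((-5 - 4)² - 45)*(-49) = ((-9)² - 45)*(-49) = (81 - 45)*(-49) = 36*(-49) = -1764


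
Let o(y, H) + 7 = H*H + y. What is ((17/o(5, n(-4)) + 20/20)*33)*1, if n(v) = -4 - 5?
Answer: 3168/79 ≈ 40.101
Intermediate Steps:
n(v) = -9
o(y, H) = -7 + y + H² (o(y, H) = -7 + (H*H + y) = -7 + (H² + y) = -7 + (y + H²) = -7 + y + H²)
((17/o(5, n(-4)) + 20/20)*33)*1 = ((17/(-7 + 5 + (-9)²) + 20/20)*33)*1 = ((17/(-7 + 5 + 81) + 20*(1/20))*33)*1 = ((17/79 + 1)*33)*1 = ((96/79)*33)*1 = (3168/79)*1 = 3168/79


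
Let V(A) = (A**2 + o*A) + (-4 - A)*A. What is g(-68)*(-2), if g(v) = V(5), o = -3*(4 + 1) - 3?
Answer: 220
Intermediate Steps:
o = -18 (o = -3*5 - 3 = -15 - 3 = -18)
V(A) = A**2 - 18*A + A*(-4 - A) (V(A) = (A**2 - 18*A) + (-4 - A)*A = (A**2 - 18*A) + A*(-4 - A) = A**2 - 18*A + A*(-4 - A))
g(v) = -110 (g(v) = -22*5 = -110)
g(-68)*(-2) = -110*(-2) = 220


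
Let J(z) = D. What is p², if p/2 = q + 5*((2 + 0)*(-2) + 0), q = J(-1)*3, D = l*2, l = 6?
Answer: 1024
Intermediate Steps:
D = 12 (D = 6*2 = 12)
J(z) = 12
q = 36 (q = 12*3 = 36)
p = 32 (p = 2*(36 + 5*((2 + 0)*(-2) + 0)) = 2*(36 + 5*(2*(-2) + 0)) = 2*(36 + 5*(-4 + 0)) = 2*(36 + 5*(-4)) = 2*(36 - 20) = 2*16 = 32)
p² = 32² = 1024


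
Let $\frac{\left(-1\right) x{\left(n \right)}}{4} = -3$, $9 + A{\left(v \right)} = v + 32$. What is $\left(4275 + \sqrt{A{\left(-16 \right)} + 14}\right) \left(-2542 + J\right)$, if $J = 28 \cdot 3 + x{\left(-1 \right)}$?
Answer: $-10456650 - 2446 \sqrt{21} \approx -1.0468 \cdot 10^{7}$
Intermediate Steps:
$A{\left(v \right)} = 23 + v$ ($A{\left(v \right)} = -9 + \left(v + 32\right) = -9 + \left(32 + v\right) = 23 + v$)
$x{\left(n \right)} = 12$ ($x{\left(n \right)} = \left(-4\right) \left(-3\right) = 12$)
$J = 96$ ($J = 28 \cdot 3 + 12 = 84 + 12 = 96$)
$\left(4275 + \sqrt{A{\left(-16 \right)} + 14}\right) \left(-2542 + J\right) = \left(4275 + \sqrt{\left(23 - 16\right) + 14}\right) \left(-2542 + 96\right) = \left(4275 + \sqrt{7 + 14}\right) \left(-2446\right) = \left(4275 + \sqrt{21}\right) \left(-2446\right) = -10456650 - 2446 \sqrt{21}$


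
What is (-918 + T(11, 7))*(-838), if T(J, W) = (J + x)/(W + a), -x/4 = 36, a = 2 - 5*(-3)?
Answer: 9287135/12 ≈ 7.7393e+5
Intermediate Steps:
a = 17 (a = 2 + 15 = 17)
x = -144 (x = -4*36 = -144)
T(J, W) = (-144 + J)/(17 + W) (T(J, W) = (J - 144)/(W + 17) = (-144 + J)/(17 + W))
(-918 + T(11, 7))*(-838) = (-918 + (-144 + 11)/(17 + 7))*(-838) = (-918 - 133/24)*(-838) = -22165/24*(-838) = 9287135/12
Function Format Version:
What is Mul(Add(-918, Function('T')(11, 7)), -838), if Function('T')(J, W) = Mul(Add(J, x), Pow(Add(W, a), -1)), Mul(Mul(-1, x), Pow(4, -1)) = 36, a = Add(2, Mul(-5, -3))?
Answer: Rational(9287135, 12) ≈ 7.7393e+5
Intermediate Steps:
a = 17 (a = Add(2, 15) = 17)
x = -144 (x = Mul(-4, 36) = -144)
Function('T')(J, W) = Mul(Pow(Add(17, W), -1), Add(-144, J)) (Function('T')(J, W) = Mul(Add(J, -144), Pow(Add(W, 17), -1)) = Mul(Add(-144, J), Pow(Add(17, W), -1)) = Mul(Pow(Add(17, W), -1), Add(-144, J)))
Mul(Add(-918, Function('T')(11, 7)), -838) = Mul(Add(-918, Mul(Pow(Add(17, 7), -1), Add(-144, 11))), -838) = Mul(Add(-918, Mul(Pow(24, -1), -133)), -838) = Mul(Add(-918, Mul(Rational(1, 24), -133)), -838) = Mul(Add(-918, Rational(-133, 24)), -838) = Mul(Rational(-22165, 24), -838) = Rational(9287135, 12)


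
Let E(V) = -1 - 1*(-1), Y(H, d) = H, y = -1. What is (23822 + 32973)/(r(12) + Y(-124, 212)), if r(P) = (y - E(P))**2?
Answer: -56795/123 ≈ -461.75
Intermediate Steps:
E(V) = 0 (E(V) = -1 + 1 = 0)
r(P) = 1 (r(P) = (-1 - 1*0)**2 = (-1 + 0)**2 = (-1)**2 = 1)
(23822 + 32973)/(r(12) + Y(-124, 212)) = (23822 + 32973)/(1 - 124) = 56795/(-123) = 56795*(-1/123) = -56795/123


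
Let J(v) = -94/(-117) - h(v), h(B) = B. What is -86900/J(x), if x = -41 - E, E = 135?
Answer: -5083650/10343 ≈ -491.51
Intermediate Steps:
x = -176 (x = -41 - 1*135 = -41 - 135 = -176)
J(v) = 94/117 - v (J(v) = -94/(-117) - v = -94*(-1/117) - v = 94/117 - v)
-86900/J(x) = -86900/(94/117 - 1*(-176)) = -86900/(94/117 + 176) = -86900/20686/117 = -86900*117/20686 = -5083650/10343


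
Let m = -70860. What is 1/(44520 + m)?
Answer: -1/26340 ≈ -3.7965e-5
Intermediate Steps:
1/(44520 + m) = 1/(44520 - 70860) = 1/(-26340) = -1/26340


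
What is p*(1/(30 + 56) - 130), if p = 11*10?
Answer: -614845/43 ≈ -14299.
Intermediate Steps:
p = 110
p*(1/(30 + 56) - 130) = 110*(1/(30 + 56) - 130) = 110*(1/86 - 130) = 110*(-11179/86) = -614845/43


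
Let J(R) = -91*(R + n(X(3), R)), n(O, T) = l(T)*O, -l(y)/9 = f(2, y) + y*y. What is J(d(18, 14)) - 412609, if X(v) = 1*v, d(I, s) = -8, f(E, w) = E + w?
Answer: -269375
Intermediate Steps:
l(y) = -18 - 9*y - 9*y**2 (l(y) = -9*((2 + y) + y*y) = -9*((2 + y) + y**2) = -9*(2 + y + y**2) = -18 - 9*y - 9*y**2)
X(v) = v
n(O, T) = O*(-18 - 9*T - 9*T**2) (n(O, T) = (-18 - 9*T - 9*T**2)*O = O*(-18 - 9*T - 9*T**2))
J(R) = 4914 + 2366*R + 2457*R**2 (J(R) = -91*(R - 9*3*(2 + R + R**2)) = -91*(R + (-54 - 27*R - 27*R**2)) = -91*(-54 - 27*R**2 - 26*R) = 4914 + 2366*R + 2457*R**2)
J(d(18, 14)) - 412609 = (4914 + 2366*(-8) + 2457*(-8)**2) - 412609 = (4914 - 18928 + 2457*64) - 412609 = (4914 - 18928 + 157248) - 412609 = 143234 - 412609 = -269375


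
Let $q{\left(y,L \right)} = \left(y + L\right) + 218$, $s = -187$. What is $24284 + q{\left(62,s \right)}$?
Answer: $24377$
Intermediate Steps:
$q{\left(y,L \right)} = 218 + L + y$ ($q{\left(y,L \right)} = \left(L + y\right) + 218 = 218 + L + y$)
$24284 + q{\left(62,s \right)} = 24284 + \left(218 - 187 + 62\right) = 24284 + 93 = 24377$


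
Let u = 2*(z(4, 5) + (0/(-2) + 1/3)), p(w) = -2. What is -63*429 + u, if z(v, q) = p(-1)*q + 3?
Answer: -81121/3 ≈ -27040.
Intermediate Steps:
z(v, q) = 3 - 2*q (z(v, q) = -2*q + 3 = 3 - 2*q)
u = -40/3 (u = 2*((3 - 2*5) + (0/(-2) + 1/3)) = 2*((3 - 10) + (0*(-1/2) + 1*(1/3))) = 2*(-7 + (0 + 1/3)) = 2*(-7 + 1/3) = 2*(-20/3) = -40/3 ≈ -13.333)
-63*429 + u = -63*429 - 40/3 = -27027 - 40/3 = -81121/3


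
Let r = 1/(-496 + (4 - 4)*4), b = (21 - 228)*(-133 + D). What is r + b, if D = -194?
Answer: 33573743/496 ≈ 67689.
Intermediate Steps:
b = 67689 (b = (21 - 228)*(-133 - 194) = -207*(-327) = 67689)
r = -1/496 (r = 1/(-496 + 0*4) = 1/(-496 + 0) = 1/(-496) = -1/496 ≈ -0.0020161)
r + b = -1/496 + 67689 = 33573743/496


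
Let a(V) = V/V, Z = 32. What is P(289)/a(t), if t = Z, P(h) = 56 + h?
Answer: 345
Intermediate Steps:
t = 32
a(V) = 1
P(289)/a(t) = (56 + 289)/1 = 345*1 = 345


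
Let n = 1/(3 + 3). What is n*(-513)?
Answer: -171/2 ≈ -85.500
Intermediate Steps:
n = 1/6 ≈ 0.16667
n*(-513) = (1/6)*(-513) = -171/2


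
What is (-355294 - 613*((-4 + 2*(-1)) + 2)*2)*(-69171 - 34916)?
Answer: 36471043930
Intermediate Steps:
(-355294 - 613*((-4 + 2*(-1)) + 2)*2)*(-69171 - 34916) = (-355294 - 613*((-4 - 2) + 2)*2)*(-104087) = (-355294 - 613*(-6 + 2)*2)*(-104087) = (-355294 - (-2452)*2)*(-104087) = (-355294 - 613*(-8))*(-104087) = (-355294 + 4904)*(-104087) = -350390*(-104087) = 36471043930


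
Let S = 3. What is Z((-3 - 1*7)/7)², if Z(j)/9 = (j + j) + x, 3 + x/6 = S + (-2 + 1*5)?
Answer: 910116/49 ≈ 18574.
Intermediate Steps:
x = 18 (x = -18 + 6*(3 + (-2 + 1*5)) = -18 + 6*(3 + (-2 + 5)) = -18 + 6*(3 + 3) = -18 + 6*6 = -18 + 36 = 18)
Z(j) = 162 + 18*j (Z(j) = 9*((j + j) + 18) = 9*(2*j + 18) = 9*(18 + 2*j) = 162 + 18*j)
Z((-3 - 1*7)/7)² = (162 + 18*((-3 - 1*7)/7))² = (162 + 18*((-3 - 7)*(⅐)))² = (162 + 18*(-10*⅐))² = (162 + 18*(-10/7))² = (162 - 180/7)² = (954/7)² = 910116/49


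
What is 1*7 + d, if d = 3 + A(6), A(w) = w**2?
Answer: 46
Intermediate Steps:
d = 39 (d = 3 + 6**2 = 3 + 36 = 39)
1*7 + d = 1*7 + 39 = 7 + 39 = 46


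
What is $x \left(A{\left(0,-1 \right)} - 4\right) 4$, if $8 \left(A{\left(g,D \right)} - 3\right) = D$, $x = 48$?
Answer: $-216$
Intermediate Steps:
$A{\left(g,D \right)} = 3 + \frac{D}{8}$
$x \left(A{\left(0,-1 \right)} - 4\right) 4 = 48 \left(\left(3 + \frac{1}{8} \left(-1\right)\right) - 4\right) 4 = 48 \left(\left(3 - \frac{1}{8}\right) - 4\right) 4 = 48 \left(\frac{23}{8} - 4\right) 4 = 48 \left(\left(- \frac{9}{8}\right) 4\right) = 48 \left(- \frac{9}{2}\right) = -216$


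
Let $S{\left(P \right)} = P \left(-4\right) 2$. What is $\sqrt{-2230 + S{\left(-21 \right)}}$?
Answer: $i \sqrt{2062} \approx 45.409 i$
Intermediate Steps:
$S{\left(P \right)} = - 8 P$ ($S{\left(P \right)} = - 4 P 2 = - 8 P$)
$\sqrt{-2230 + S{\left(-21 \right)}} = \sqrt{-2230 - -168} = \sqrt{-2230 + 168} = \sqrt{-2062} = i \sqrt{2062}$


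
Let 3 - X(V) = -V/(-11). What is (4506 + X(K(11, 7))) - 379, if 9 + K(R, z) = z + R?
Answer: 45421/11 ≈ 4129.2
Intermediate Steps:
K(R, z) = -9 + R + z (K(R, z) = -9 + (z + R) = -9 + (R + z) = -9 + R + z)
X(V) = 3 - V/11 (X(V) = 3 - (-V)/(-11) = 3 - (-V)*(-1)/11 = 3 - V/11)
(4506 + X(K(11, 7))) - 379 = (4506 + (3 - (-9 + 11 + 7)/11)) - 379 = (4506 + (3 - 1/11*9)) - 379 = (4506 + (3 - 9/11)) - 379 = (4506 + 24/11) - 379 = 49590/11 - 379 = 45421/11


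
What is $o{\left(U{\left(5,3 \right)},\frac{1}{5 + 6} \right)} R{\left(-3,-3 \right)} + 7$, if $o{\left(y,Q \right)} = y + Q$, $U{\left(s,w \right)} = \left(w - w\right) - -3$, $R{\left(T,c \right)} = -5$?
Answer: $- \frac{93}{11} \approx -8.4545$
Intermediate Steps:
$U{\left(s,w \right)} = 3$ ($U{\left(s,w \right)} = 0 + 3 = 3$)
$o{\left(y,Q \right)} = Q + y$
$o{\left(U{\left(5,3 \right)},\frac{1}{5 + 6} \right)} R{\left(-3,-3 \right)} + 7 = \left(\frac{1}{5 + 6} + 3\right) \left(-5\right) + 7 = \left(\frac{1}{11} + 3\right) \left(-5\right) + 7 = \frac{34}{11} \left(-5\right) + 7 = - \frac{170}{11} + 7 = - \frac{93}{11}$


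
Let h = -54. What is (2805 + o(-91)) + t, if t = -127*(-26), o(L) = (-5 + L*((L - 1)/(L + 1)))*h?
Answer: 57001/5 ≈ 11400.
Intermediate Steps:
o(L) = 270 - 54*L*(-1 + L)/(1 + L) (o(L) = (-5 + L*((L - 1)/(L + 1)))*(-54) = (-5 + L*((-1 + L)/(1 + L)))*(-54) = (-5 + L*(-1 + L)/(1 + L))*(-54) = 270 - 54*L*(-1 + L)/(1 + L))
t = 3302
(2805 + o(-91)) + t = (2805 + 54*(5 - 1*(-91)² + 6*(-91))/(1 - 91)) + 3302 = (2805 + 54*(5 - 1*8281 - 546)/(-90)) + 3302 = (2805 + 54*(-1/90)*(5 - 8281 - 546)) + 3302 = (2805 + 54*(-1/90)*(-8822)) + 3302 = (2805 + 26466/5) + 3302 = 40491/5 + 3302 = 57001/5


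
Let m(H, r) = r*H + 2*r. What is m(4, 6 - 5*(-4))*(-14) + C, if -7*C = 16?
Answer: -15304/7 ≈ -2186.3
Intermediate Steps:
C = -16/7 (C = -1/7*16 = -16/7 ≈ -2.2857)
m(H, r) = 2*r + H*r (m(H, r) = H*r + 2*r = 2*r + H*r)
m(4, 6 - 5*(-4))*(-14) + C = ((6 - 5*(-4))*(2 + 4))*(-14) - 16/7 = ((6 + 20)*6)*(-14) - 16/7 = (26*6)*(-14) - 16/7 = 156*(-14) - 16/7 = -2184 - 16/7 = -15304/7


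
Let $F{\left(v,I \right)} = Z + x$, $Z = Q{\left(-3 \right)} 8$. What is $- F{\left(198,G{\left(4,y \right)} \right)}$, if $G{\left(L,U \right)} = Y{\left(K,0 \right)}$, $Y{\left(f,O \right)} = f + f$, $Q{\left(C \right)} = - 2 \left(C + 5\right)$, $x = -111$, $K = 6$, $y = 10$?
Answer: $143$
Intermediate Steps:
$Q{\left(C \right)} = -10 - 2 C$ ($Q{\left(C \right)} = - 2 \left(5 + C\right) = -10 - 2 C$)
$Y{\left(f,O \right)} = 2 f$
$G{\left(L,U \right)} = 12$ ($G{\left(L,U \right)} = 2 \cdot 6 = 12$)
$Z = -32$ ($Z = \left(-10 - -6\right) 8 = \left(-10 + 6\right) 8 = \left(-4\right) 8 = -32$)
$F{\left(v,I \right)} = -143$ ($F{\left(v,I \right)} = -32 - 111 = -143$)
$- F{\left(198,G{\left(4,y \right)} \right)} = \left(-1\right) \left(-143\right) = 143$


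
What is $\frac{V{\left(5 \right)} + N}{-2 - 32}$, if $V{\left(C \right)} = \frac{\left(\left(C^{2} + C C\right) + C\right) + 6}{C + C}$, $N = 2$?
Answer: $- \frac{81}{340} \approx -0.23824$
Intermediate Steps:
$V{\left(C \right)} = \frac{6 + C + 2 C^{2}}{2 C}$ ($V{\left(C \right)} = \frac{\left(\left(C^{2} + C^{2}\right) + C\right) + 6}{2 C} = \left(\left(2 C^{2} + C\right) + 6\right) \frac{1}{2 C} = \left(\left(C + 2 C^{2}\right) + 6\right) \frac{1}{2 C} = \left(6 + C + 2 C^{2}\right) \frac{1}{2 C} = \frac{6 + C + 2 C^{2}}{2 C}$)
$\frac{V{\left(5 \right)} + N}{-2 - 32} = \frac{\left(\frac{1}{2} + 5 + \frac{3}{5}\right) + 2}{-2 - 32} = \frac{\left(\frac{1}{2} + 5 + 3 \cdot \frac{1}{5}\right) + 2}{-34} = \left(\left(\frac{1}{2} + 5 + \frac{3}{5}\right) + 2\right) \left(- \frac{1}{34}\right) = \left(\frac{61}{10} + 2\right) \left(- \frac{1}{34}\right) = \frac{81}{10} \left(- \frac{1}{34}\right) = - \frac{81}{340}$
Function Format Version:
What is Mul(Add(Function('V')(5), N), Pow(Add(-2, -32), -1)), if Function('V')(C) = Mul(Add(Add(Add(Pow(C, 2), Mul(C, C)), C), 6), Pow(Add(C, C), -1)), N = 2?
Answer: Rational(-81, 340) ≈ -0.23824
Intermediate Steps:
Function('V')(C) = Mul(Rational(1, 2), Pow(C, -1), Add(6, C, Mul(2, Pow(C, 2)))) (Function('V')(C) = Mul(Add(Add(Add(Pow(C, 2), Pow(C, 2)), C), 6), Pow(Mul(2, C), -1)) = Mul(Add(Add(Mul(2, Pow(C, 2)), C), 6), Mul(Rational(1, 2), Pow(C, -1))) = Mul(Add(Add(C, Mul(2, Pow(C, 2))), 6), Mul(Rational(1, 2), Pow(C, -1))) = Mul(Add(6, C, Mul(2, Pow(C, 2))), Mul(Rational(1, 2), Pow(C, -1))) = Mul(Rational(1, 2), Pow(C, -1), Add(6, C, Mul(2, Pow(C, 2)))))
Mul(Add(Function('V')(5), N), Pow(Add(-2, -32), -1)) = Mul(Add(Add(Rational(1, 2), 5, Mul(3, Pow(5, -1))), 2), Pow(Add(-2, -32), -1)) = Mul(Add(Add(Rational(1, 2), 5, Mul(3, Rational(1, 5))), 2), Pow(-34, -1)) = Mul(Add(Add(Rational(1, 2), 5, Rational(3, 5)), 2), Rational(-1, 34)) = Mul(Add(Rational(61, 10), 2), Rational(-1, 34)) = Mul(Rational(81, 10), Rational(-1, 34)) = Rational(-81, 340)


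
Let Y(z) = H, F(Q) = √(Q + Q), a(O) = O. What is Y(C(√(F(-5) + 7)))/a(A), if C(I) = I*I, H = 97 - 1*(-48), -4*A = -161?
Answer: 580/161 ≈ 3.6025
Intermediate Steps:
A = 161/4 (A = -¼*(-161) = 161/4 ≈ 40.250)
F(Q) = √2*√Q (F(Q) = √(2*Q) = √2*√Q)
H = 145 (H = 97 + 48 = 145)
C(I) = I²
Y(z) = 145
Y(C(√(F(-5) + 7)))/a(A) = 145/(161/4) = 145*(4/161) = 580/161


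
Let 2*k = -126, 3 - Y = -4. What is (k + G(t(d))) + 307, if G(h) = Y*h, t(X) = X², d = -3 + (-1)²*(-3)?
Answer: 496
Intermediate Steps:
Y = 7 (Y = 3 - 1*(-4) = 3 + 4 = 7)
d = -6 (d = -3 + 1*(-3) = -3 - 3 = -6)
k = -63 (k = (½)*(-126) = -63)
G(h) = 7*h
(k + G(t(d))) + 307 = (-63 + 7*(-6)²) + 307 = (-63 + 7*36) + 307 = (-63 + 252) + 307 = 189 + 307 = 496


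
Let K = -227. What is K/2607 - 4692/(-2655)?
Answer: 430717/256355 ≈ 1.6802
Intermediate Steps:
K/2607 - 4692/(-2655) = -227/2607 - 4692/(-2655) = -227*1/2607 - 4692*(-1/2655) = -227/2607 + 1564/885 = 430717/256355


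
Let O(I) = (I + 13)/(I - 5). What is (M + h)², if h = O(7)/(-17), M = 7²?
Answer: 677329/289 ≈ 2343.7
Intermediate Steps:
M = 49
O(I) = (13 + I)/(-5 + I)
h = -10/17 (h = ((13 + 7)/(-5 + 7))/(-17) = (20/2)*(-1/17) = ((½)*20)*(-1/17) = 10*(-1/17) = -10/17 ≈ -0.58823)
(M + h)² = (49 - 10/17)² = (823/17)² = 677329/289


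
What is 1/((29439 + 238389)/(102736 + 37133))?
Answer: 46623/89276 ≈ 0.52223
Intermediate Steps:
1/((29439 + 238389)/(102736 + 37133)) = 1/(267828/139869) = 1/(267828*(1/139869)) = 1/(89276/46623) = 46623/89276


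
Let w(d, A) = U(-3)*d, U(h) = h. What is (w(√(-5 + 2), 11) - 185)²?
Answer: 34198 + 1110*I*√3 ≈ 34198.0 + 1922.6*I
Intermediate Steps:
w(d, A) = -3*d
(w(√(-5 + 2), 11) - 185)² = (-3*√(-5 + 2) - 185)² = (-3*I*√3 - 185)² = (-185 - 3*I*√3)²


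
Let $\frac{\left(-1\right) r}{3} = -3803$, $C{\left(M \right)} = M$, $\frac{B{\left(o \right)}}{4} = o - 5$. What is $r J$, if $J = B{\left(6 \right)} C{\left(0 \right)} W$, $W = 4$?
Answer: $0$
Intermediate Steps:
$B{\left(o \right)} = -20 + 4 o$ ($B{\left(o \right)} = 4 \left(o - 5\right) = 4 \left(-5 + o\right) = -20 + 4 o$)
$r = 11409$ ($r = \left(-3\right) \left(-3803\right) = 11409$)
$J = 0$ ($J = \left(-20 + 4 \cdot 6\right) 0 \cdot 4 = \left(-20 + 24\right) 0 \cdot 4 = 4 \cdot 0 \cdot 4 = 0 \cdot 4 = 0$)
$r J = 11409 \cdot 0 = 0$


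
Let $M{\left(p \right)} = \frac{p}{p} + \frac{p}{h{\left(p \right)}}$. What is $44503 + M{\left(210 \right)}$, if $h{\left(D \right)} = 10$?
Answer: $44525$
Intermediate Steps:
$M{\left(p \right)} = 1 + \frac{p}{10}$ ($M{\left(p \right)} = \frac{p}{p} + \frac{p}{10} = 1 + p \frac{1}{10} = 1 + \frac{p}{10}$)
$44503 + M{\left(210 \right)} = 44503 + \left(1 + \frac{1}{10} \cdot 210\right) = 44503 + \left(1 + 21\right) = 44503 + 22 = 44525$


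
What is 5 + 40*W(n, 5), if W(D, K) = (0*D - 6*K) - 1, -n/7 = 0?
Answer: -1235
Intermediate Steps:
n = 0 (n = -7*0 = 0)
W(D, K) = -1 - 6*K (W(D, K) = (0 - 6*K) - 1 = -6*K - 1 = -1 - 6*K)
5 + 40*W(n, 5) = 5 + 40*(-1 - 6*5) = 5 + 40*(-1 - 30) = 5 + 40*(-31) = 5 - 1240 = -1235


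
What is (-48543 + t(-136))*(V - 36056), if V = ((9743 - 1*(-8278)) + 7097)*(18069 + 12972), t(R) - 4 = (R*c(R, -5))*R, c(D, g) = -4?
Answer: -95525275285986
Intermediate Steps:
t(R) = 4 - 4*R**2 (t(R) = 4 + (R*(-4))*R = 4 + (-4*R)*R = 4 - 4*R**2)
V = 779687838 (V = ((9743 + 8278) + 7097)*31041 = (18021 + 7097)*31041 = 25118*31041 = 779687838)
(-48543 + t(-136))*(V - 36056) = (-48543 + (4 - 4*(-136)**2))*(779687838 - 36056) = (-48543 + (4 - 4*18496))*779651782 = (-48543 + (4 - 73984))*779651782 = (-48543 - 73980)*779651782 = -122523*779651782 = -95525275285986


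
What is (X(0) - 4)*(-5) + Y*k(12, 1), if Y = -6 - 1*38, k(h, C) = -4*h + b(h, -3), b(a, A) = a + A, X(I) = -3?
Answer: 1751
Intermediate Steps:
b(a, A) = A + a
k(h, C) = -3 - 3*h (k(h, C) = -4*h + (-3 + h) = -3 - 3*h)
Y = -44 (Y = -6 - 38 = -44)
(X(0) - 4)*(-5) + Y*k(12, 1) = (-3 - 4)*(-5) - 44*(-3 - 3*12) = -7*(-5) - 44*(-3 - 36) = 35 - 44*(-39) = 35 + 1716 = 1751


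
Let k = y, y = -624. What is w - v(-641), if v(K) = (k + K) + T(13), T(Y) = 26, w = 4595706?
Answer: 4596945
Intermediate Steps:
k = -624
v(K) = -598 + K (v(K) = (-624 + K) + 26 = -598 + K)
w - v(-641) = 4595706 - (-598 - 641) = 4595706 - 1*(-1239) = 4595706 + 1239 = 4596945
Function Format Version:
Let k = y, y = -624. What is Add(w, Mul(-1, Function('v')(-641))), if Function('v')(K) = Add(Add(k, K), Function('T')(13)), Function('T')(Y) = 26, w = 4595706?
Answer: 4596945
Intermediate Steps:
k = -624
Function('v')(K) = Add(-598, K) (Function('v')(K) = Add(Add(-624, K), 26) = Add(-598, K))
Add(w, Mul(-1, Function('v')(-641))) = Add(4595706, Mul(-1, Add(-598, -641))) = Add(4595706, Mul(-1, -1239)) = Add(4595706, 1239) = 4596945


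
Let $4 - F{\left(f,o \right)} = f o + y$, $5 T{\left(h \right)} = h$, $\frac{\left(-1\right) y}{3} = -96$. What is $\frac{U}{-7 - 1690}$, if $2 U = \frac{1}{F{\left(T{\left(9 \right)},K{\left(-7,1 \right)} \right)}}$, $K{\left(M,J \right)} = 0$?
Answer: $\frac{1}{963896} \approx 1.0375 \cdot 10^{-6}$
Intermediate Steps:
$y = 288$ ($y = \left(-3\right) \left(-96\right) = 288$)
$T{\left(h \right)} = \frac{h}{5}$
$F{\left(f,o \right)} = -284 - f o$ ($F{\left(f,o \right)} = 4 - \left(f o + 288\right) = 4 - \left(288 + f o\right) = -284 - f o$)
$U = - \frac{1}{568}$ ($U = \frac{1}{2 \left(-284 - \frac{1}{5} \cdot 9 \cdot 0\right)} = \frac{1}{2 \left(-284 - \frac{9}{5} \cdot 0\right)} = \frac{1}{2 \left(-284 + 0\right)} = \frac{1}{2 \left(-284\right)} = \frac{1}{2} \left(- \frac{1}{284}\right) = - \frac{1}{568} \approx -0.0017606$)
$\frac{U}{-7 - 1690} = - \frac{1}{568 \left(-7 - 1690\right)} = - \frac{1}{568 \left(-1697\right)} = \left(- \frac{1}{568}\right) \left(- \frac{1}{1697}\right) = \frac{1}{963896}$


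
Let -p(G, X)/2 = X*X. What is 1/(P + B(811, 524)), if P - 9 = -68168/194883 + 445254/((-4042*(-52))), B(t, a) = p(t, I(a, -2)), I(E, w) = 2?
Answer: 1575434172/4361765417 ≈ 0.36119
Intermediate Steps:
p(G, X) = -2*X² (p(G, X) = -2*X*X = -2*X²)
B(t, a) = -8 (B(t, a) = -2*2² = -2*4 = -8)
P = 16965238793/1575434172 (P = 9 + (-68168/194883 + 445254/((-4042*(-52)))) = 9 + (-68168*1/194883 + 445254/210184) = 9 + (-68168/194883 + 445254*(1/210184)) = 9 + (-68168/194883 + 222627/105092) = 9 + 2786331245/1575434172 = 16965238793/1575434172 ≈ 10.769)
1/(P + B(811, 524)) = 1/(16965238793/1575434172 - 8) = 1/(4361765417/1575434172) = 1575434172/4361765417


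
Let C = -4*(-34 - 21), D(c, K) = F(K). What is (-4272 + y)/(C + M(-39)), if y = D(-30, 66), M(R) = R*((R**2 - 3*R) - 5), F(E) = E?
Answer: 4206/63467 ≈ 0.066271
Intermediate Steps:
D(c, K) = K
M(R) = R*(-5 + R**2 - 3*R)
y = 66
C = 220 (C = -4*(-55) = 220)
(-4272 + y)/(C + M(-39)) = (-4272 + 66)/(220 - 39*(-5 + (-39)**2 - 3*(-39))) = -4206/(220 - 39*(-5 + 1521 + 117)) = -4206/(220 - 39*1633) = -4206/(220 - 63687) = -4206/(-63467) = -4206*(-1/63467) = 4206/63467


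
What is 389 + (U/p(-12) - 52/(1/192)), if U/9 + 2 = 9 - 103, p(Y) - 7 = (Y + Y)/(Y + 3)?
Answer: -280847/29 ≈ -9684.4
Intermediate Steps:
p(Y) = 7 + 2*Y/(3 + Y) (p(Y) = 7 + (Y + Y)/(Y + 3) = 7 + (2*Y)/(3 + Y) = 7 + 2*Y/(3 + Y))
U = -864 (U = -18 + 9*(9 - 103) = -18 + 9*(-94) = -18 - 846 = -864)
389 + (U/p(-12) - 52/(1/192)) = 389 + (-864*(3 - 12)/(3*(7 + 3*(-12))) - 52/(1/192)) = 389 + (-864*(-3/(7 - 36)) - 52/1/192) = 389 + (-864/(3*(-1/9)*(-29)) - 52*192) = 389 + (-864/29/3 - 9984) = 389 + (-864*3/29 - 9984) = 389 + (-2592/29 - 9984) = 389 - 292128/29 = -280847/29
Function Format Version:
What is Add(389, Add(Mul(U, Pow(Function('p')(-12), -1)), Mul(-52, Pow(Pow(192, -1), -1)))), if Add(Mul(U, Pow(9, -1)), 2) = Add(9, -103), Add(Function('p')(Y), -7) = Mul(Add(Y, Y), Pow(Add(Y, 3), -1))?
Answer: Rational(-280847, 29) ≈ -9684.4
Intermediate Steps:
Function('p')(Y) = Add(7, Mul(2, Y, Pow(Add(3, Y), -1))) (Function('p')(Y) = Add(7, Mul(Add(Y, Y), Pow(Add(Y, 3), -1))) = Add(7, Mul(Mul(2, Y), Pow(Add(3, Y), -1))) = Add(7, Mul(2, Y, Pow(Add(3, Y), -1))))
U = -864 (U = Add(-18, Mul(9, Add(9, -103))) = Add(-18, Mul(9, -94)) = Add(-18, -846) = -864)
Add(389, Add(Mul(U, Pow(Function('p')(-12), -1)), Mul(-52, Pow(Pow(192, -1), -1)))) = Add(389, Add(Mul(-864, Pow(Mul(3, Pow(Add(3, -12), -1), Add(7, Mul(3, -12))), -1)), Mul(-52, Pow(Pow(192, -1), -1)))) = Add(389, Add(Mul(-864, Pow(Mul(3, Pow(-9, -1), Add(7, -36)), -1)), Mul(-52, Pow(Rational(1, 192), -1)))) = Add(389, Add(Mul(-864, Pow(Mul(3, Rational(-1, 9), -29), -1)), Mul(-52, 192))) = Add(389, Add(Mul(-864, Pow(Rational(29, 3), -1)), -9984)) = Add(389, Add(Mul(-864, Rational(3, 29)), -9984)) = Add(389, Add(Rational(-2592, 29), -9984)) = Add(389, Rational(-292128, 29)) = Rational(-280847, 29)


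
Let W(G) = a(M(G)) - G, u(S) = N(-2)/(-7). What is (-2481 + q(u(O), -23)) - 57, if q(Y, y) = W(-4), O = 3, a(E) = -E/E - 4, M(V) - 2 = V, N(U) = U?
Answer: -2539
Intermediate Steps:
M(V) = 2 + V
a(E) = -5 (a(E) = -1*1 - 4 = -1 - 4 = -5)
u(S) = 2/7 (u(S) = -2/(-7) = -2*(-⅐) = 2/7)
W(G) = -5 - G
q(Y, y) = -1 (q(Y, y) = -5 - 1*(-4) = -5 + 4 = -1)
(-2481 + q(u(O), -23)) - 57 = (-2481 - 1) - 57 = -2482 - 57 = -2539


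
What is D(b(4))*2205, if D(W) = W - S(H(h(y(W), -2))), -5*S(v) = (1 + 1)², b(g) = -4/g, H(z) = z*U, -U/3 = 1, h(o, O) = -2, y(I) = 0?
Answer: -441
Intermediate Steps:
U = -3 (U = -3*1 = -3)
H(z) = -3*z (H(z) = z*(-3) = -3*z)
S(v) = -⅘ (S(v) = -(1 + 1)²/5 = -⅕*2² = -⅕*4 = -⅘)
D(W) = ⅘ + W (D(W) = W - 1*(-⅘) = W + ⅘ = ⅘ + W)
D(b(4))*2205 = (⅘ - 4/4)*2205 = (⅘ - 4*¼)*2205 = (⅘ - 1)*2205 = -⅕*2205 = -441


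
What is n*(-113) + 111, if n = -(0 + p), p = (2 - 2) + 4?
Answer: 563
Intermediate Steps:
p = 4 (p = 0 + 4 = 4)
n = -4 (n = -(0 + 4) = -1*4 = -4)
n*(-113) + 111 = -4*(-113) + 111 = 452 + 111 = 563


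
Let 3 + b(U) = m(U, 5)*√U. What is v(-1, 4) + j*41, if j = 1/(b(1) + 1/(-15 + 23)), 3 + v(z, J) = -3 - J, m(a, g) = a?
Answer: -478/15 ≈ -31.867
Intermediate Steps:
v(z, J) = -6 - J (v(z, J) = -3 + (-3 - J) = -6 - J)
b(U) = -3 + U^(3/2) (b(U) = -3 + U*√U = -3 + U^(3/2))
j = -8/15 (j = 1/((-3 + 1^(3/2)) + 1/(-15 + 23)) = 1/((-3 + 1) + 1/8) = 1/(-2 + ⅛) = 1/(-15/8) = -8/15 ≈ -0.53333)
v(-1, 4) + j*41 = (-6 - 1*4) - 8/15*41 = (-6 - 4) - 328/15 = -10 - 328/15 = -478/15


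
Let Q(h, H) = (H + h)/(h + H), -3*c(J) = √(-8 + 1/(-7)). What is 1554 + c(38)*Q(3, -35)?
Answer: 1554 - I*√399/21 ≈ 1554.0 - 0.95119*I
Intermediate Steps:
c(J) = -I*√399/21 (c(J) = -√(-8 + 1/(-7))/3 = -√(-8 - ⅐)/3 = -I*√399/21)
Q(h, H) = 1 (Q(h, H) = (H + h)/(H + h) = 1)
1554 + c(38)*Q(3, -35) = 1554 - I*√399/21*1 = 1554 - I*√399/21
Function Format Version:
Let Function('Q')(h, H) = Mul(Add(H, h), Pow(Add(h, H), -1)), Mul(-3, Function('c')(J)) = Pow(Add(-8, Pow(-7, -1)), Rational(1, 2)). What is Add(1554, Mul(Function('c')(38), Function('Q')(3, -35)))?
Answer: Add(1554, Mul(Rational(-1, 21), I, Pow(399, Rational(1, 2)))) ≈ Add(1554.0, Mul(-0.95119, I))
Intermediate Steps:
Function('c')(J) = Mul(Rational(-1, 21), I, Pow(399, Rational(1, 2))) (Function('c')(J) = Mul(Rational(-1, 3), Pow(Add(-8, Pow(-7, -1)), Rational(1, 2))) = Mul(Rational(-1, 3), Pow(Add(-8, Rational(-1, 7)), Rational(1, 2))) = Mul(Rational(-1, 3), Pow(Rational(-57, 7), Rational(1, 2))) = Mul(Rational(-1, 3), Mul(Rational(1, 7), I, Pow(399, Rational(1, 2)))) = Mul(Rational(-1, 21), I, Pow(399, Rational(1, 2))))
Function('Q')(h, H) = 1 (Function('Q')(h, H) = Mul(Add(H, h), Pow(Add(H, h), -1)) = 1)
Add(1554, Mul(Function('c')(38), Function('Q')(3, -35))) = Add(1554, Mul(Mul(Rational(-1, 21), I, Pow(399, Rational(1, 2))), 1)) = Add(1554, Mul(Rational(-1, 21), I, Pow(399, Rational(1, 2))))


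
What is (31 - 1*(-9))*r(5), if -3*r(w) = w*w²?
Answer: -5000/3 ≈ -1666.7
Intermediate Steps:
r(w) = -w³/3 (r(w) = -w*w²/3 = -w³/3)
(31 - 1*(-9))*r(5) = (31 - 1*(-9))*(-⅓*5³) = (31 + 9)*(-⅓*125) = 40*(-125/3) = -5000/3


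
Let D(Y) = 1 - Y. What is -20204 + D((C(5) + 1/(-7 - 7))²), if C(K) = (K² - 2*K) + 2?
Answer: -4015957/196 ≈ -20490.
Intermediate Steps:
C(K) = 2 + K² - 2*K
-20204 + D((C(5) + 1/(-7 - 7))²) = -20204 + (1 - ((2 + 5² - 2*5) + 1/(-7 - 7))²) = -20204 + (1 - ((2 + 25 - 10) + 1/(-14))²) = -20204 + (1 - (17 - 1/14)²) = -20204 + (1 - (237/14)²) = -20204 + (1 - 1*56169/196) = -20204 + (1 - 56169/196) = -20204 - 55973/196 = -4015957/196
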